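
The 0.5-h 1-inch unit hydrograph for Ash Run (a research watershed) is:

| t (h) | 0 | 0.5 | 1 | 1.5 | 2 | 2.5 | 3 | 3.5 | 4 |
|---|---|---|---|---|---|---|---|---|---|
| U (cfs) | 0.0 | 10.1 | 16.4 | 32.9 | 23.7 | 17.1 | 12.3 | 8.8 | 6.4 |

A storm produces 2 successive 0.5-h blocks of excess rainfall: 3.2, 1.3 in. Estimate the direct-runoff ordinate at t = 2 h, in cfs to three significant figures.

Q ≈ 119 cfs

By discrete convolution, Q_j = Σ (P_i / 1 in) · U_{j−i}.
At t = 2 h (j=4): Q = (3.2/1)·23.7 + (1.3/1)·32.9 = 119 cfs.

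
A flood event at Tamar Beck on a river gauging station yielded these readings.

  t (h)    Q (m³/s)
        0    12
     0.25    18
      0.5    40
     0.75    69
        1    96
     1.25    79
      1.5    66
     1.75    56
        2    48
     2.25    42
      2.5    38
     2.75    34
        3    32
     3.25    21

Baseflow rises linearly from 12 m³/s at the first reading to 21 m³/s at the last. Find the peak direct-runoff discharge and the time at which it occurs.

Q_p = 81.23 m³/s at t = 1 h

Subtracting baseflow gives direct-runoff ordinates: 0.00, 5.31, 26.62, 54.92, 81.23, 63.54, 49.85, 39.15, 30.46, 23.77, 19.08, 14.38, 11.69, 0.00 m³/s.
The maximum is 81.23 m³/s, occurring at the reading for t = 1 h.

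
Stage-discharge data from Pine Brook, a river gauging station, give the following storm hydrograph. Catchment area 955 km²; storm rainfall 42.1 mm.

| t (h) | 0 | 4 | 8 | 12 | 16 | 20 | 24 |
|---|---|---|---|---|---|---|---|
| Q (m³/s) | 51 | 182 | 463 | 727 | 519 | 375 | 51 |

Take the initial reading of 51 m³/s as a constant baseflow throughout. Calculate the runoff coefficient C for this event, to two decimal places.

ΣQ_DR = 2011 m³/s; V = ΣQ_DR·Δt = 2.896 × 10^7 m³.
Runoff depth d = V / A = 30.32 mm.
C = d / P = 30.32 / 42.1 = 0.72.

C ≈ 0.72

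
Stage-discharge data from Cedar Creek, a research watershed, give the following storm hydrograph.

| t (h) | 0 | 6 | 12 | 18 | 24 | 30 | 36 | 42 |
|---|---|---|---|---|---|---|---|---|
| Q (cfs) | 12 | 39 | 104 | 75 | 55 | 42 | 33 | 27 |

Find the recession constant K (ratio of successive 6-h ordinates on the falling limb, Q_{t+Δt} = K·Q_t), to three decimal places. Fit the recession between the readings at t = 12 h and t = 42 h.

Using the recession-limb readings at t = 12 h and t = 42 h: Q falls from 104 to 27 cfs over 5 intervals.
K = (Q₂/Q₁)^(1/5) = (27/104)^(1/5) = 0.764.

K ≈ 0.764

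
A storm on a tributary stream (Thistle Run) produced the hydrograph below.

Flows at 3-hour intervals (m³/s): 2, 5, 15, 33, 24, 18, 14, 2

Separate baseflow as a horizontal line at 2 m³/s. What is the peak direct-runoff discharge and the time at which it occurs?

Q_p = 31.0 m³/s at t = 9 h

Subtracting baseflow gives direct-runoff ordinates: 0.0, 3.0, 13.0, 31.0, 22.0, 16.0, 12.0, 0.0 m³/s.
The maximum is 31.0 m³/s, occurring at the reading for t = 9 h.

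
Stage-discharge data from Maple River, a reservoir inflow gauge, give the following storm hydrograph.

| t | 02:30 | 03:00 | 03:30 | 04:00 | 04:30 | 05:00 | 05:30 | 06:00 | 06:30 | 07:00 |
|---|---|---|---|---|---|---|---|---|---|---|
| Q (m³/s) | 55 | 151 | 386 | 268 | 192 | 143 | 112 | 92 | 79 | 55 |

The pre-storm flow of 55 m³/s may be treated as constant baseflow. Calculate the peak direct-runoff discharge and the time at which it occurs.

Q_p = 331.0 m³/s at t = 03:30

Subtracting baseflow gives direct-runoff ordinates: 0.0, 96.0, 331.0, 213.0, 137.0, 88.0, 57.0, 37.0, 24.0, 0.0 m³/s.
The maximum is 331.0 m³/s, occurring at the reading for t = 03:30.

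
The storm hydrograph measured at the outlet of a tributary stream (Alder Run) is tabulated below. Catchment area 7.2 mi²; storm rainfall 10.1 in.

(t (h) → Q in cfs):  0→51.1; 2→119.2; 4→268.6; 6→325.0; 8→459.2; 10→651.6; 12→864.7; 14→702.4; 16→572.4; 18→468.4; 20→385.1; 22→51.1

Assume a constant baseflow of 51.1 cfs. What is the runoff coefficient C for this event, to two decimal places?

C ≈ 0.18

ΣQ_DR = 4306 cfs; V = ΣQ_DR·Δt = 3.100 × 10^7 ft³.
Runoff depth d = V / A = 1.853 in.
C = d / P = 1.853 / 10.1 = 0.18.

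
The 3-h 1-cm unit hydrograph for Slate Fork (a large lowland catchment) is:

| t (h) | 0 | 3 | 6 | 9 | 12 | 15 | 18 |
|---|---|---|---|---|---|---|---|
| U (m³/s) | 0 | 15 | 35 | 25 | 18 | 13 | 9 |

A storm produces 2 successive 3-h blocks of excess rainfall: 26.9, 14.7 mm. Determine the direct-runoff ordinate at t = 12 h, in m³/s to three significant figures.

Q ≈ 85.2 m³/s

By discrete convolution, Q_j = Σ (P_i / 10 mm) · U_{j−i}.
At t = 12 h (j=4): Q = (26.9/10)·18 + (14.7/10)·25 = 85.2 m³/s.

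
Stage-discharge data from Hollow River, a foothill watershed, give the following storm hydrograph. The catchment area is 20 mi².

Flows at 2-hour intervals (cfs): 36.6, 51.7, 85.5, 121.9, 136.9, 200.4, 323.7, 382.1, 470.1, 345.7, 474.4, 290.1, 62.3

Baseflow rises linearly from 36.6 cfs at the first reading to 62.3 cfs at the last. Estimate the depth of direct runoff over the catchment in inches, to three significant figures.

d ≈ 0.362 in

Direct runoff: 0.00, 12.96, 44.62, 78.88, 91.73, 153.09, 274.25, 330.51, 416.37, 289.82, 416.38, 229.94, 0.00 cfs; ΣQ_DR = 2339 cfs.
V = ΣQ_DR · Δt = 2339 × 7200 s = 1.684 × 10^7 ft³.
Over A = 20 mi², depth = V / A = 0.362 in.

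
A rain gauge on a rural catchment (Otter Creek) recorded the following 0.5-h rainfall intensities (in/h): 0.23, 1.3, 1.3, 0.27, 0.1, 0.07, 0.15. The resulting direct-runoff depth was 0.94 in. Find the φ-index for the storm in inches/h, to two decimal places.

Only the 2 blocks with intensity above φ contribute runoff: 1.3, 1.3 in/h.
Σ(I−φ)·Δt = d  ⇒  (1.3+1.3 − 2φ)·0.5 = 0.94
φ = (2.600 − 0.94/0.5) / 2 = 0.36 in/h.

φ ≈ 0.36 in/h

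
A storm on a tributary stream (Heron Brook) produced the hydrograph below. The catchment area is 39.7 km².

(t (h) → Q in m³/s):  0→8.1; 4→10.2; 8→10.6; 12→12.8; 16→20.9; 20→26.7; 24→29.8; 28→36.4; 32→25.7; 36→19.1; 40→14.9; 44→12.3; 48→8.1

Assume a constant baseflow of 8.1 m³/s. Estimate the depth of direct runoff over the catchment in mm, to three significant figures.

Direct runoff: 0.0, 2.1, 2.5, 4.7, 12.8, 18.6, 21.7, 28.3, 17.6, 11.0, 6.8, 4.2, 0.0 m³/s; ΣQ_DR = 130.3 m³/s.
V = ΣQ_DR · Δt = 130.3 × 14400 s = 1.876 × 10^6 m³.
Over A = 39.7 km², depth = V / A = 47.3 mm.

d ≈ 47.3 mm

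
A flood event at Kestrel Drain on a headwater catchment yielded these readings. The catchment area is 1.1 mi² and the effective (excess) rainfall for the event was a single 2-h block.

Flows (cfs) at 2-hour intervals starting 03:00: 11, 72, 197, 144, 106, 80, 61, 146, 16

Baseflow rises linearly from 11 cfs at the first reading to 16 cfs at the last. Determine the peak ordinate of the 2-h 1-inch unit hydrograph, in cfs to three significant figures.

U_p ≈ 92.2 cfs

Direct runoff: 0.00, 60.38, 184.75, 131.12, 92.50, 65.88, 46.25, 130.62, 0.00 cfs; ΣQ_DR = 711.5 cfs, peak = 184.75 cfs.
Runoff depth d = ΣQ_DR·Δt / A = 711.5 × 7200 / (1.1 mi²) = 2.005 in.
The 1-inch UH is the DRH scaled by (1 in)/d, so U_p = 184.75 × 1/2.005 = 92.2 cfs.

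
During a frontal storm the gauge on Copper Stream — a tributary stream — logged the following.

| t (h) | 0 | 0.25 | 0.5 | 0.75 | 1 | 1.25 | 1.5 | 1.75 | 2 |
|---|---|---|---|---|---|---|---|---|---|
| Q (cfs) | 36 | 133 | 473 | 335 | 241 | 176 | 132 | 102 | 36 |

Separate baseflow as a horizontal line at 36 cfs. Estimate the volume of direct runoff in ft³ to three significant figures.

Direct-runoff ordinates (Q − Q_b): 0.0, 97.0, 437.0, 299.0, 205.0, 140.0, 96.0, 66.0, 0.0 cfs.
ΣQ_DR = 1340 cfs.
With Δt = 0.25 h = 900 s, V = ΣQ_DR · Δt = 1340 × 900 = 1.21 × 10^6 ft³.

V ≈ 1.21 × 10^6 ft³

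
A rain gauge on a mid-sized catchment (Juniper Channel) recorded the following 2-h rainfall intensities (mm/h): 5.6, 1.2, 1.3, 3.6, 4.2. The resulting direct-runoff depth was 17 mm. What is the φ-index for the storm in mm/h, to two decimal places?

Only the 3 blocks with intensity above φ contribute runoff: 5.6, 3.6, 4.2 mm/h.
Σ(I−φ)·Δt = d  ⇒  (5.6+3.6+4.2 − 3φ)·2 = 17
φ = (13.40 − 17/2) / 3 = 1.63 mm/h.

φ ≈ 1.63 mm/h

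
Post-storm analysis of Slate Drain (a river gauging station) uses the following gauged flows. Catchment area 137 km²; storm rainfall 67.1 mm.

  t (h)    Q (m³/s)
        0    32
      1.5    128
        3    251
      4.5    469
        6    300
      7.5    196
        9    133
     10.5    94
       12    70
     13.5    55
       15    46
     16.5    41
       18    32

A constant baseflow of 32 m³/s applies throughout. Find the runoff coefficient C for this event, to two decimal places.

ΣQ_DR = 1431 m³/s; V = ΣQ_DR·Δt = 7.727 × 10^6 m³.
Runoff depth d = V / A = 56.40 mm.
C = d / P = 56.40 / 67.1 = 0.84.

C ≈ 0.84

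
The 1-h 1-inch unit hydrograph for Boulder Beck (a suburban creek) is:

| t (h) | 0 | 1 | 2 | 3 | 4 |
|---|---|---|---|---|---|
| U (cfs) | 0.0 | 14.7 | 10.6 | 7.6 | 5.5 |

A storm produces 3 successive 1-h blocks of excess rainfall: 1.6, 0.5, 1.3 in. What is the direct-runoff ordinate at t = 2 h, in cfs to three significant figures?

By discrete convolution, Q_j = Σ (P_i / 1 in) · U_{j−i}.
At t = 2 h (j=2): Q = (1.6/1)·10.6 + (0.5/1)·14.7 + (1.3/1)·0.0 = 24.3 cfs.

Q ≈ 24.3 cfs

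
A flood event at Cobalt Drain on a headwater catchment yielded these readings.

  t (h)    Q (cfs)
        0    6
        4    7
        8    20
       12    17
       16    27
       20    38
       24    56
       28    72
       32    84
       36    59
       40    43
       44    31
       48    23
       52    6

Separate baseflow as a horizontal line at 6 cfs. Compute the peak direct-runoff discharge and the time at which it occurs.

Q_p = 78.0 cfs at t = 32 h

Subtracting baseflow gives direct-runoff ordinates: 0.0, 1.0, 14.0, 11.0, 21.0, 32.0, 50.0, 66.0, 78.0, 53.0, 37.0, 25.0, 17.0, 0.0 cfs.
The maximum is 78.0 cfs, occurring at the reading for t = 32 h.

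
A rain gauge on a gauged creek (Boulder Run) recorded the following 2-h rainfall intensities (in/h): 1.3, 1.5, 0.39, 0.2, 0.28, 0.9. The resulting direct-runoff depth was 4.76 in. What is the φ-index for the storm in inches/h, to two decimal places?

Only the 3 blocks with intensity above φ contribute runoff: 1.3, 1.5, 0.9 in/h.
Σ(I−φ)·Δt = d  ⇒  (1.3+1.5+0.9 − 3φ)·2 = 4.76
φ = (3.700 − 4.76/2) / 3 = 0.44 in/h.

φ ≈ 0.44 in/h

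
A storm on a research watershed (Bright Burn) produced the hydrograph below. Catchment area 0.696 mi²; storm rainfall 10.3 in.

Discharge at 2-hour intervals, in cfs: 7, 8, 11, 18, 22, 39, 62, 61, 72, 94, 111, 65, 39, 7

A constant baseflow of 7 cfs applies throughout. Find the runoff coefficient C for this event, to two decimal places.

ΣQ_DR = 518.0 cfs; V = ΣQ_DR·Δt = 3.730 × 10^6 ft³.
Runoff depth d = V / A = 2.307 in.
C = d / P = 2.307 / 10.3 = 0.22.

C ≈ 0.22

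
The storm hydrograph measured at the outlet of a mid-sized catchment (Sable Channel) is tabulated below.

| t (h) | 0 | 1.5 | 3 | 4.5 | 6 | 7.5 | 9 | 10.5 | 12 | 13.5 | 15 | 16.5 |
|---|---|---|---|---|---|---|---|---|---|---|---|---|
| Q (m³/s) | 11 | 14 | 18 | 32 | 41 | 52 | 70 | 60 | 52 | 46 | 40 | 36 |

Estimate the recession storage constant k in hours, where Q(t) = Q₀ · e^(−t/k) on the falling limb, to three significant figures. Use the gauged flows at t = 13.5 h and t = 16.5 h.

On the falling limb, Q drops from 46 to 36 m³/s between t = 13.5 h and t = 16.5 h (Δt = 3 h).
k = −Δt / ln(Q₂/Q₁) = −3 / ln(36/46) = 12.2 h.

k ≈ 12.2 h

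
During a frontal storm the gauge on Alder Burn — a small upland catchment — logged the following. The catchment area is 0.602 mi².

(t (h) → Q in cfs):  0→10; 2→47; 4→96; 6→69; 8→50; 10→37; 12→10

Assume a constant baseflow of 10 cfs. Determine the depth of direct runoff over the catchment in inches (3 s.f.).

Direct runoff: 0.0, 37.0, 86.0, 59.0, 40.0, 27.0, 0.0 cfs; ΣQ_DR = 249.0 cfs.
V = ΣQ_DR · Δt = 249.0 × 7200 s = 1.793 × 10^6 ft³.
Over A = 0.602 mi², depth = V / A = 1.28 in.

d ≈ 1.28 in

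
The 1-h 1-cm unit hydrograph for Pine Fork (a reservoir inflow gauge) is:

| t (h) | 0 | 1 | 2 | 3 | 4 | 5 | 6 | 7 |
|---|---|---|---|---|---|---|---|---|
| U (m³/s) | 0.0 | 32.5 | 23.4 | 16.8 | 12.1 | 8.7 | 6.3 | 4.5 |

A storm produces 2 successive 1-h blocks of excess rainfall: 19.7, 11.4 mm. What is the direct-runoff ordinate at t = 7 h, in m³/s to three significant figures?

By discrete convolution, Q_j = Σ (P_i / 10 mm) · U_{j−i}.
At t = 7 h (j=7): Q = (19.7/10)·4.5 + (11.4/10)·6.3 = 16.0 m³/s.

Q ≈ 16.0 m³/s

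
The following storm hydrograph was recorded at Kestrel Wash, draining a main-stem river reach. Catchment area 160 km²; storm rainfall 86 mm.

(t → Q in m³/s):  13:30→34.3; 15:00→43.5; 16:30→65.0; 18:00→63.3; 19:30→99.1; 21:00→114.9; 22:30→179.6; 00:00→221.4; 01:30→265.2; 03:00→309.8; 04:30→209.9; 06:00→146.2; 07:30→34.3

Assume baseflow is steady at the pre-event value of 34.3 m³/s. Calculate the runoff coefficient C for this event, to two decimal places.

C ≈ 0.53

ΣQ_DR = 1341 m³/s; V = ΣQ_DR·Δt = 7.239 × 10^6 m³.
Runoff depth d = V / A = 45.25 mm.
C = d / P = 45.25 / 86 = 0.53.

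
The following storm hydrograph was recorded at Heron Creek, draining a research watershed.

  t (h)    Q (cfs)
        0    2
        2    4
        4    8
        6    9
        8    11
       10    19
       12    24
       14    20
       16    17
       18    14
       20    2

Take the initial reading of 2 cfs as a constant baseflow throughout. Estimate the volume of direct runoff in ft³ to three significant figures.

Direct-runoff ordinates (Q − Q_b): 0.0, 2.0, 6.0, 7.0, 9.0, 17.0, 22.0, 18.0, 15.0, 12.0, 0.0 cfs.
ΣQ_DR = 108.0 cfs.
With Δt = 2 h = 7200 s, V = ΣQ_DR · Δt = 108.0 × 7200 = 7.78 × 10^5 ft³.

V ≈ 7.78 × 10^5 ft³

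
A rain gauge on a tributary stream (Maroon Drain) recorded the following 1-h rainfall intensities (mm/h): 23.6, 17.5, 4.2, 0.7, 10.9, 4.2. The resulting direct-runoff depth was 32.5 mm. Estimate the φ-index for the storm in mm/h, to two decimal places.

φ ≈ 6.50 mm/h

Only the 3 blocks with intensity above φ contribute runoff: 23.6, 17.5, 10.9 mm/h.
Σ(I−φ)·Δt = d  ⇒  (23.6+17.5+10.9 − 3φ)·1 = 32.5
φ = (52.00 − 32.5/1) / 3 = 6.50 mm/h.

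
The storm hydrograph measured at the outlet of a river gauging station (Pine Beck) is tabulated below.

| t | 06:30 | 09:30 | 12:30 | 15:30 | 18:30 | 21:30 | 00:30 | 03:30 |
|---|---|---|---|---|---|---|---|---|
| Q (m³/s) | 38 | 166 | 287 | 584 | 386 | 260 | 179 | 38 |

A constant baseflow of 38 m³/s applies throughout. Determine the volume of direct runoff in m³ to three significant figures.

Direct-runoff ordinates (Q − Q_b): 0.0, 128.0, 249.0, 546.0, 348.0, 222.0, 141.0, 0.0 m³/s.
ΣQ_DR = 1634 m³/s.
With Δt = 3 h = 10800 s, V = ΣQ_DR · Δt = 1634 × 10800 = 1.76 × 10^7 m³.

V ≈ 1.76 × 10^7 m³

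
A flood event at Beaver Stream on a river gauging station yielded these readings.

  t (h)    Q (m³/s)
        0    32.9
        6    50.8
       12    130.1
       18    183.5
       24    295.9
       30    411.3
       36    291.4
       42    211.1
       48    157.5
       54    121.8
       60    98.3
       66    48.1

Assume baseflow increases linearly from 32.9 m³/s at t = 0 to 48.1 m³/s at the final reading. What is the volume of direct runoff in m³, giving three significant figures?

Direct-runoff ordinates (Q − Q_b): 0.00, 16.52, 94.44, 146.45, 257.47, 371.49, 250.21, 168.53, 113.55, 76.46, 51.58, 0.00 m³/s.
ΣQ_DR = 1547 m³/s.
With Δt = 6 h = 21600 s, V = ΣQ_DR · Δt = 1547 × 21600 = 3.34 × 10^7 m³.

V ≈ 3.34 × 10^7 m³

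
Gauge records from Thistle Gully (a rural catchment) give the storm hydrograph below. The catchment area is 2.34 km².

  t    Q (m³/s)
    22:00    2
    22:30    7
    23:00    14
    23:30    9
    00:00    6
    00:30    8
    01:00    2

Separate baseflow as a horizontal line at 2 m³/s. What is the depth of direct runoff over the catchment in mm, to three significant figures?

d ≈ 26.2 mm

Direct runoff: 0.0, 5.0, 12.0, 7.0, 4.0, 6.0, 0.0 m³/s; ΣQ_DR = 34.00 m³/s.
V = ΣQ_DR · Δt = 34.00 × 1800 s = 61200 m³.
Over A = 2.34 km², depth = V / A = 26.2 mm.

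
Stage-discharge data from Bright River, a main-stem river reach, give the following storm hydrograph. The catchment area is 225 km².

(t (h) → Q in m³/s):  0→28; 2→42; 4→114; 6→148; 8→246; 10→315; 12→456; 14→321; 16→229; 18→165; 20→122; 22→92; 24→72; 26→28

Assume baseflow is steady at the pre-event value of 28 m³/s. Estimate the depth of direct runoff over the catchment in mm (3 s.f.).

Direct runoff: 0.0, 14.0, 86.0, 120.0, 218.0, 287.0, 428.0, 293.0, 201.0, 137.0, 94.0, 64.0, 44.0, 0.0 m³/s; ΣQ_DR = 1986 m³/s.
V = ΣQ_DR · Δt = 1986 × 7200 s = 1.430 × 10^7 m³.
Over A = 225 km², depth = V / A = 63.6 mm.

d ≈ 63.6 mm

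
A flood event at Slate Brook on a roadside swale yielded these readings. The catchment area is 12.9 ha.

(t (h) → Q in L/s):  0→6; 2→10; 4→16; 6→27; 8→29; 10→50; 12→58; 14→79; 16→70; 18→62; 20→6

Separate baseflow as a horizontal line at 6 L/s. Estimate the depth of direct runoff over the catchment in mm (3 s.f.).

Direct runoff: 0.0, 4.0, 10.0, 21.0, 23.0, 44.0, 52.0, 73.0, 64.0, 56.0, 0.0 L/s; ΣQ_DR = 347.0 L/s.
V = ΣQ_DR · Δt = 347.0 × 7200 s = 2.498 × 10^6 L.
Over A = 12.9 ha, depth = V / A = 19.4 mm.

d ≈ 19.4 mm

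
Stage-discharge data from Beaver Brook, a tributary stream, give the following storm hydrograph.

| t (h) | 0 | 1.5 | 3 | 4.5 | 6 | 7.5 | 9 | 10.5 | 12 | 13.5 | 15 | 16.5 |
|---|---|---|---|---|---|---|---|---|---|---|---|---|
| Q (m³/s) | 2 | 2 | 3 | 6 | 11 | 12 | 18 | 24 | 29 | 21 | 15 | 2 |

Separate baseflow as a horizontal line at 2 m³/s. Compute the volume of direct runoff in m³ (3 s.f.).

V ≈ 6.53 × 10^5 m³

Direct-runoff ordinates (Q − Q_b): 0.0, 0.0, 1.0, 4.0, 9.0, 10.0, 16.0, 22.0, 27.0, 19.0, 13.0, 0.0 m³/s.
ΣQ_DR = 121.0 m³/s.
With Δt = 1.5 h = 5400 s, V = ΣQ_DR · Δt = 121.0 × 5400 = 6.53 × 10^5 m³.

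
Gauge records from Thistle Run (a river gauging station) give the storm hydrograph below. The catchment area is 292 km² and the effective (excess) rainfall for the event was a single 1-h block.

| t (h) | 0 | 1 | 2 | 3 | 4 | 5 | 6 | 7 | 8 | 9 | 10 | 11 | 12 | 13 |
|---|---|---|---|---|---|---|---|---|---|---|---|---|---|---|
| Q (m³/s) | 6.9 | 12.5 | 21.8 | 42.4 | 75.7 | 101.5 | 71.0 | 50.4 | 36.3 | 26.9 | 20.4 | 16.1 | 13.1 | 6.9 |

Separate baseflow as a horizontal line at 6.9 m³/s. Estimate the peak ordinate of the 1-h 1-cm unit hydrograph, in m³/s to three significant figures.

Direct runoff: 0.0, 5.6, 14.9, 35.5, 68.8, 94.6, 64.1, 43.5, 29.4, 20.0, 13.5, 9.2, 6.2, 0.0 m³/s; ΣQ_DR = 405.3 m³/s, peak = 94.6 m³/s.
Runoff depth d = ΣQ_DR·Δt / A = 405.3 × 3600 / (292 km²) = 4.997 mm.
The 1-cm UH is the DRH scaled by (10 mm)/d, so U_p = 94.6 × 10/4.997 = 189 m³/s.

U_p ≈ 189 m³/s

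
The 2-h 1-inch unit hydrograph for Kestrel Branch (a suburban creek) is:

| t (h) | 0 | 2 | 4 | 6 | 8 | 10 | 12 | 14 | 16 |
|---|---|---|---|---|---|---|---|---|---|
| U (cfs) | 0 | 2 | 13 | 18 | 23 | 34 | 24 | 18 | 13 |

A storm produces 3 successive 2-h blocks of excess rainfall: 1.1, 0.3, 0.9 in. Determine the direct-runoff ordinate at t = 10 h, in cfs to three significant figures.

By discrete convolution, Q_j = Σ (P_i / 1 in) · U_{j−i}.
At t = 10 h (j=5): Q = (1.1/1)·34 + (0.3/1)·23 + (0.9/1)·18 = 60.5 cfs.

Q ≈ 60.5 cfs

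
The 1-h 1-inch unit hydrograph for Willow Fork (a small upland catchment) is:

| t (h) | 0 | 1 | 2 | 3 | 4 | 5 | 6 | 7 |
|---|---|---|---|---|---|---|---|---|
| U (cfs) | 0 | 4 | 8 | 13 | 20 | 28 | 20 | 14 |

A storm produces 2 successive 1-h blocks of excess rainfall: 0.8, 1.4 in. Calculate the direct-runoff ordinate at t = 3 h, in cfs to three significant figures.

By discrete convolution, Q_j = Σ (P_i / 1 in) · U_{j−i}.
At t = 3 h (j=3): Q = (0.8/1)·13 + (1.4/1)·8 = 21.6 cfs.

Q ≈ 21.6 cfs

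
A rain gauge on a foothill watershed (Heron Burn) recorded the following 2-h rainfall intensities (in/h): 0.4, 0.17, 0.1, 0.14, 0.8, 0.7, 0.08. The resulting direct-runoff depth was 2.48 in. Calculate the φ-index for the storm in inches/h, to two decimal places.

φ ≈ 0.22 in/h

Only the 3 blocks with intensity above φ contribute runoff: 0.4, 0.8, 0.7 in/h.
Σ(I−φ)·Δt = d  ⇒  (0.4+0.8+0.7 − 3φ)·2 = 2.48
φ = (1.900 − 2.48/2) / 3 = 0.22 in/h.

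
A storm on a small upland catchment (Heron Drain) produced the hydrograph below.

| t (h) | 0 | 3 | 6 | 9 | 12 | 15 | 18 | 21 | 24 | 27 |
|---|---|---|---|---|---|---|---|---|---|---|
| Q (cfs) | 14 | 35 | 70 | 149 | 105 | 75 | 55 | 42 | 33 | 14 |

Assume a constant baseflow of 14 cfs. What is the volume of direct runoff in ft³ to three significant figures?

V ≈ 4.88 × 10^6 ft³

Direct-runoff ordinates (Q − Q_b): 0.0, 21.0, 56.0, 135.0, 91.0, 61.0, 41.0, 28.0, 19.0, 0.0 cfs.
ΣQ_DR = 452.0 cfs.
With Δt = 3 h = 10800 s, V = ΣQ_DR · Δt = 452.0 × 10800 = 4.88 × 10^6 ft³.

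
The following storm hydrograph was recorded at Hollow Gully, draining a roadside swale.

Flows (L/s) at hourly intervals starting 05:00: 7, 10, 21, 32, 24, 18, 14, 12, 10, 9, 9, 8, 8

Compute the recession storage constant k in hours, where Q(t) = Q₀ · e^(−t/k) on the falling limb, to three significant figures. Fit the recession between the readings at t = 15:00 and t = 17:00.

k ≈ 17.0 h

On the falling limb, Q drops from 9 to 8 L/s between t = 15:00 and t = 17:00 (Δt = 2 h).
k = −Δt / ln(Q₂/Q₁) = −2 / ln(8/9) = 17.0 h.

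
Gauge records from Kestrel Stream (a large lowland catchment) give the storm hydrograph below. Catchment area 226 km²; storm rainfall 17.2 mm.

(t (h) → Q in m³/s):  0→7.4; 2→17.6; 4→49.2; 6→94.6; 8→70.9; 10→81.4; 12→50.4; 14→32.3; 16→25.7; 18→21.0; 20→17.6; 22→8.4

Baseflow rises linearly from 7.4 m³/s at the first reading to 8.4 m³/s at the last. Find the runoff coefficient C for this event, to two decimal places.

ΣQ_DR = 381.7 m³/s; V = ΣQ_DR·Δt = 2.748 × 10^6 m³.
Runoff depth d = V / A = 12.16 mm.
C = d / P = 12.16 / 17.2 = 0.71.

C ≈ 0.71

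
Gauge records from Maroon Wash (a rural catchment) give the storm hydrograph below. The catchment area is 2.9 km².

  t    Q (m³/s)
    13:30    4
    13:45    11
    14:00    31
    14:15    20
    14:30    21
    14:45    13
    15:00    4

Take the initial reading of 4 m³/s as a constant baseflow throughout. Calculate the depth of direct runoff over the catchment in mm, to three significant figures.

Direct runoff: 0.0, 7.0, 27.0, 16.0, 17.0, 9.0, 0.0 m³/s; ΣQ_DR = 76.00 m³/s.
V = ΣQ_DR · Δt = 76.00 × 900 s = 68400 m³.
Over A = 2.9 km², depth = V / A = 23.6 mm.

d ≈ 23.6 mm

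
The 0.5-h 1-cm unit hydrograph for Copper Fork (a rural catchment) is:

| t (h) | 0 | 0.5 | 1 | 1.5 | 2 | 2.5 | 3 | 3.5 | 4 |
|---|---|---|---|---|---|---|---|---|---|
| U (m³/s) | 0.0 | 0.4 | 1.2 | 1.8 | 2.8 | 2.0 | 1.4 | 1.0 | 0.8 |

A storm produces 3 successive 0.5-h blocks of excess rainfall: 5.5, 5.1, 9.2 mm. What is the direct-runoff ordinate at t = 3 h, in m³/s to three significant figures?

Q ≈ 4.37 m³/s

By discrete convolution, Q_j = Σ (P_i / 10 mm) · U_{j−i}.
At t = 3 h (j=6): Q = (5.5/10)·1.4 + (5.1/10)·2.0 + (9.2/10)·2.8 = 4.37 m³/s.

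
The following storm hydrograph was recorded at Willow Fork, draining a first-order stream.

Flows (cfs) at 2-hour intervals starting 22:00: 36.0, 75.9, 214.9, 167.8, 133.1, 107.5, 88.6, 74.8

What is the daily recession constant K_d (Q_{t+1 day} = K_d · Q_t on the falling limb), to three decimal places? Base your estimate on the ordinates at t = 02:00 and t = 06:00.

K_d ≈ 0.056

Between t = 02:00 and t = 06:00 the flow falls from 214.9 to 133.1 cfs over 2×2 h = 4 h.
Per-interval ratio K = (133.1/214.9)^(1/2) = 0.7870; K_d = K^(24/2) = 0.056.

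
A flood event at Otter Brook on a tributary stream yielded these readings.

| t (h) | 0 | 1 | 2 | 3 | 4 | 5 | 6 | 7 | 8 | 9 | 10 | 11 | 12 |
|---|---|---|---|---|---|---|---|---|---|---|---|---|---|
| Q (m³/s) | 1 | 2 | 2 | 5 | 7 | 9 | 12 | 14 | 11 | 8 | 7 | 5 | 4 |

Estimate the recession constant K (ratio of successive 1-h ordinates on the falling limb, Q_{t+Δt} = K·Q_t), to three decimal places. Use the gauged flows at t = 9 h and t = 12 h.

K ≈ 0.794

Using the recession-limb readings at t = 9 h and t = 12 h: Q falls from 8 to 4 m³/s over 3 intervals.
K = (Q₂/Q₁)^(1/3) = (4/8)^(1/3) = 0.794.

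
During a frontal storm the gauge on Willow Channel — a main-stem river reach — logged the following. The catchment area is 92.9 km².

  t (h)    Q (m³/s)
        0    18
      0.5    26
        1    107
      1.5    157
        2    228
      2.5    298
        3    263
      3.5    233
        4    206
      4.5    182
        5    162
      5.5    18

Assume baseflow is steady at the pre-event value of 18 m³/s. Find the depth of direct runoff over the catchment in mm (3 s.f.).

d ≈ 32.6 mm

Direct runoff: 0.0, 8.0, 89.0, 139.0, 210.0, 280.0, 245.0, 215.0, 188.0, 164.0, 144.0, 0.0 m³/s; ΣQ_DR = 1682 m³/s.
V = ΣQ_DR · Δt = 1682 × 1800 s = 3.028 × 10^6 m³.
Over A = 92.9 km², depth = V / A = 32.6 mm.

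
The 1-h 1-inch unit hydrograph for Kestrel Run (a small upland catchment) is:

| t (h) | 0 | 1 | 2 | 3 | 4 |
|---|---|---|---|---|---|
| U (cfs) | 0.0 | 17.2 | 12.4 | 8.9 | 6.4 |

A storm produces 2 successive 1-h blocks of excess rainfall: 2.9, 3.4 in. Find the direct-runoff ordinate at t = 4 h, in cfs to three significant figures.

By discrete convolution, Q_j = Σ (P_i / 1 in) · U_{j−i}.
At t = 4 h (j=4): Q = (2.9/1)·6.4 + (3.4/1)·8.9 = 48.8 cfs.

Q ≈ 48.8 cfs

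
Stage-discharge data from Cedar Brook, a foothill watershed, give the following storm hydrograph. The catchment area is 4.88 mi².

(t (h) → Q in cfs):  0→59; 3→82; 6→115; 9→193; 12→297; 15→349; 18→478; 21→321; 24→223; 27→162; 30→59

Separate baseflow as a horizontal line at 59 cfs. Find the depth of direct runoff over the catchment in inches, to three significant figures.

d ≈ 1.61 in

Direct runoff: 0.0, 23.0, 56.0, 134.0, 238.0, 290.0, 419.0, 262.0, 164.0, 103.0, 0.0 cfs; ΣQ_DR = 1689 cfs.
V = ΣQ_DR · Δt = 1689 × 10800 s = 1.824 × 10^7 ft³.
Over A = 4.88 mi², depth = V / A = 1.61 in.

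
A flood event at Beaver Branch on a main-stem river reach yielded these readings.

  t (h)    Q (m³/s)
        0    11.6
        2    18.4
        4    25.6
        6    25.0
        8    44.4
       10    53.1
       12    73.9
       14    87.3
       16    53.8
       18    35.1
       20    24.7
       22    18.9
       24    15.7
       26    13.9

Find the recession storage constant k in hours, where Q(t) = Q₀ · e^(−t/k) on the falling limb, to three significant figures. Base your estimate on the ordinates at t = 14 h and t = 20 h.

k ≈ 4.75 h

On the falling limb, Q drops from 87.3 to 24.7 m³/s between t = 14 h and t = 20 h (Δt = 6 h).
k = −Δt / ln(Q₂/Q₁) = −6 / ln(24.7/87.3) = 4.75 h.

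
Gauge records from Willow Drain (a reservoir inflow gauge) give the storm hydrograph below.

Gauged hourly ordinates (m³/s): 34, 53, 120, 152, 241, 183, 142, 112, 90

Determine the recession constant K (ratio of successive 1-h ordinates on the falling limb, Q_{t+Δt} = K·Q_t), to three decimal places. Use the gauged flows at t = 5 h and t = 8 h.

Using the recession-limb readings at t = 5 h and t = 8 h: Q falls from 183 to 90 m³/s over 3 intervals.
K = (Q₂/Q₁)^(1/3) = (90/183)^(1/3) = 0.789.

K ≈ 0.789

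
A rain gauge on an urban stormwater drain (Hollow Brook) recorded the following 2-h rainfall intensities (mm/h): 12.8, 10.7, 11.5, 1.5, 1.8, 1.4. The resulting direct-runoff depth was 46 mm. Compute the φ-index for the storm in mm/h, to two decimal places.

φ ≈ 4.00 mm/h

Only the 3 blocks with intensity above φ contribute runoff: 12.8, 10.7, 11.5 mm/h.
Σ(I−φ)·Δt = d  ⇒  (12.8+10.7+11.5 − 3φ)·2 = 46
φ = (35.00 − 46/2) / 3 = 4.00 mm/h.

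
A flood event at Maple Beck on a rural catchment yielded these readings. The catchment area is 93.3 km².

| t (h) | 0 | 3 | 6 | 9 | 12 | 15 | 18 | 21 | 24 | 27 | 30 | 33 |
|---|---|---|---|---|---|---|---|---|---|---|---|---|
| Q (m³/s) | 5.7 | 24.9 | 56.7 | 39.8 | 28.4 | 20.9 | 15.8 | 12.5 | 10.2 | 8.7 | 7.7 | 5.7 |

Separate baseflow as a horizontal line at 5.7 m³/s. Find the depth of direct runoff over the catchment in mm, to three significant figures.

Direct runoff: 0.0, 19.2, 51.0, 34.1, 22.7, 15.2, 10.1, 6.8, 4.5, 3.0, 2.0, 0.0 m³/s; ΣQ_DR = 168.6 m³/s.
V = ΣQ_DR · Δt = 168.6 × 10800 s = 1.821 × 10^6 m³.
Over A = 93.3 km², depth = V / A = 19.5 mm.

d ≈ 19.5 mm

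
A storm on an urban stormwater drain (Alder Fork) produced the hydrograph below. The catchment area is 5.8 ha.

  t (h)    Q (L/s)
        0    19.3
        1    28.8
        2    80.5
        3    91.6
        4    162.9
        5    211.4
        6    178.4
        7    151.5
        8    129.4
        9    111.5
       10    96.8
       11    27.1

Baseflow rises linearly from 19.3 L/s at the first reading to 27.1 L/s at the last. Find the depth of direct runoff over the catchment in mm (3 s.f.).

Direct runoff: 0.00, 8.79, 59.78, 70.17, 140.76, 188.55, 154.85, 127.24, 104.43, 85.82, 70.41, 0.00 L/s; ΣQ_DR = 1011 L/s.
V = ΣQ_DR · Δt = 1011 × 3600 s = 3.639 × 10^6 L.
Over A = 5.8 ha, depth = V / A = 62.7 mm.

d ≈ 62.7 mm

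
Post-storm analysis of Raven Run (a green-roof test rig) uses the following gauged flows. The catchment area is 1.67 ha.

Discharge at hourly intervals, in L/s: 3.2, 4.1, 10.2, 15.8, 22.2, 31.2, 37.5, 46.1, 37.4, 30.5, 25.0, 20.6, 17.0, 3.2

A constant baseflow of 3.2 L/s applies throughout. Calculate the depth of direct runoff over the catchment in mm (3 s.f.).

Direct runoff: 0.0, 0.9, 7.0, 12.6, 19.0, 28.0, 34.3, 42.9, 34.2, 27.3, 21.8, 17.4, 13.8, 0.0 L/s; ΣQ_DR = 259.2 L/s.
V = ΣQ_DR · Δt = 259.2 × 3600 s = 9.331 × 10^5 L.
Over A = 1.67 ha, depth = V / A = 55.9 mm.

d ≈ 55.9 mm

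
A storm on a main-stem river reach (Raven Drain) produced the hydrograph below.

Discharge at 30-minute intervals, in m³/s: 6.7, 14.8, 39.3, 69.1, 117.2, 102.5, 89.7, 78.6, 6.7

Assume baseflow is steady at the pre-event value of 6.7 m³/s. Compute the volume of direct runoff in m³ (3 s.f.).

V ≈ 8.36 × 10^5 m³

Direct-runoff ordinates (Q − Q_b): 0.0, 8.1, 32.6, 62.4, 110.5, 95.8, 83.0, 71.9, 0.0 m³/s.
ΣQ_DR = 464.3 m³/s.
With Δt = 0.5 h = 1800 s, V = ΣQ_DR · Δt = 464.3 × 1800 = 8.36 × 10^5 m³.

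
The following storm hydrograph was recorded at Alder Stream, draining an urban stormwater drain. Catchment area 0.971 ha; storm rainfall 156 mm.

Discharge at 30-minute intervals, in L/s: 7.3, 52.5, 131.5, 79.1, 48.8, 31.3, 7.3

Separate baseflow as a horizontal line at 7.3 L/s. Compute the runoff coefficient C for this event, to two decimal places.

C ≈ 0.36

ΣQ_DR = 306.7 L/s; V = ΣQ_DR·Δt = 5.521 × 10^5 L.
Runoff depth d = V / A = 56.85 mm.
C = d / P = 56.85 / 156 = 0.36.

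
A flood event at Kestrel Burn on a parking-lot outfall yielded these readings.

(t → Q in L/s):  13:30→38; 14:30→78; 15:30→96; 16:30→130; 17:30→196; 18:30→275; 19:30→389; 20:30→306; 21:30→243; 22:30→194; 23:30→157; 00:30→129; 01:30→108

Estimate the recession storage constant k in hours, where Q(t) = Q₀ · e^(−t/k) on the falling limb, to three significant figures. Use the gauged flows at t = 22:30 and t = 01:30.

k ≈ 5.12 h

On the falling limb, Q drops from 194 to 108 L/s between t = 22:30 and t = 01:30 (Δt = 3 h).
k = −Δt / ln(Q₂/Q₁) = −3 / ln(108/194) = 5.12 h.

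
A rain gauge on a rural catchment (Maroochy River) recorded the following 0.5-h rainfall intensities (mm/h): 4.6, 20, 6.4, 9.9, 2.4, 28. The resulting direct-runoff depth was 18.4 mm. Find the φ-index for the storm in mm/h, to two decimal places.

φ ≈ 7.03 mm/h

Only the 3 blocks with intensity above φ contribute runoff: 20, 9.9, 28 mm/h.
Σ(I−φ)·Δt = d  ⇒  (20+9.9+28 − 3φ)·0.5 = 18.4
φ = (57.90 − 18.4/0.5) / 3 = 7.03 mm/h.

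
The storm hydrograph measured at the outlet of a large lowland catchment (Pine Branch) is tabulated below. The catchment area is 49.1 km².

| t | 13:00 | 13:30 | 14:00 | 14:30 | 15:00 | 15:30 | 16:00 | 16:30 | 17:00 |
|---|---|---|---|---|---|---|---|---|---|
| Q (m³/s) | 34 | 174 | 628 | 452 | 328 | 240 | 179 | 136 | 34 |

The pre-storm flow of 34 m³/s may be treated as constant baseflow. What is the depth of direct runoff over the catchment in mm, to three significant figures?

d ≈ 69.6 mm

Direct runoff: 0.0, 140.0, 594.0, 418.0, 294.0, 206.0, 145.0, 102.0, 0.0 m³/s; ΣQ_DR = 1899 m³/s.
V = ΣQ_DR · Δt = 1899 × 1800 s = 3.418 × 10^6 m³.
Over A = 49.1 km², depth = V / A = 69.6 mm.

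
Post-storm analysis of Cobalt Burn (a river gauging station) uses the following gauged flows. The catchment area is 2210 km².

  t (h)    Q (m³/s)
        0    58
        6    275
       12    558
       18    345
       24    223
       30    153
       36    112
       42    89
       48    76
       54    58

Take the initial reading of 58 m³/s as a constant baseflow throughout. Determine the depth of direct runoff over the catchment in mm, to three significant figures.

Direct runoff: 0.0, 217.0, 500.0, 287.0, 165.0, 95.0, 54.0, 31.0, 18.0, 0.0 m³/s; ΣQ_DR = 1367 m³/s.
V = ΣQ_DR · Δt = 1367 × 21600 s = 2.953 × 10^7 m³.
Over A = 2210 km², depth = V / A = 13.4 mm.

d ≈ 13.4 mm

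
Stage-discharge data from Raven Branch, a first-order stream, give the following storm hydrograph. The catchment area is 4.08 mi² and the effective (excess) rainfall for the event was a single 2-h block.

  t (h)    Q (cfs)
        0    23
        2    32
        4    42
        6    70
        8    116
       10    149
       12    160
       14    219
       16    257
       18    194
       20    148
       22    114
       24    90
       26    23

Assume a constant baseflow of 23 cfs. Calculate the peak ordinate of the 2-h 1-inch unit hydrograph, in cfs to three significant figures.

Direct runoff: 0.0, 9.0, 19.0, 47.0, 93.0, 126.0, 137.0, 196.0, 234.0, 171.0, 125.0, 91.0, 67.0, 0.0 cfs; ΣQ_DR = 1315 cfs, peak = 234.0 cfs.
Runoff depth d = ΣQ_DR·Δt / A = 1315 × 7200 / (4.08 mi²) = 0.9989 in.
The 1-inch UH is the DRH scaled by (1 in)/d, so U_p = 234.0 × 1/0.9989 = 234 cfs.

U_p ≈ 234 cfs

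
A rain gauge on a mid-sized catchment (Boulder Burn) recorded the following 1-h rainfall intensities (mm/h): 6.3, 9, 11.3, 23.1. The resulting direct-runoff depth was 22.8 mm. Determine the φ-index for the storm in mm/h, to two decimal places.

Only the 3 blocks with intensity above φ contribute runoff: 9, 11.3, 23.1 mm/h.
Σ(I−φ)·Δt = d  ⇒  (9+11.3+23.1 − 3φ)·1 = 22.8
φ = (43.40 − 22.8/1) / 3 = 6.87 mm/h.

φ ≈ 6.87 mm/h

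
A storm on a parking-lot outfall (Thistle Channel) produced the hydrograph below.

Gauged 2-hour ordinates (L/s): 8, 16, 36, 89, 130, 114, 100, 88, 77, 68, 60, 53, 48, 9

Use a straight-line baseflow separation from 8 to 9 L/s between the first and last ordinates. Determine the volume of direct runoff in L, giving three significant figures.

V ≈ 5.59 × 10^6 L

Direct-runoff ordinates (Q − Q_b): 0.00, 7.92, 27.85, 80.77, 121.69, 105.62, 91.54, 79.46, 68.38, 59.31, 51.23, 44.15, 39.08, 0.00 L/s.
ΣQ_DR = 777.0 L/s.
With Δt = 2 h = 7200 s, V = ΣQ_DR · Δt = 777.0 × 7200 = 5.59 × 10^6 L.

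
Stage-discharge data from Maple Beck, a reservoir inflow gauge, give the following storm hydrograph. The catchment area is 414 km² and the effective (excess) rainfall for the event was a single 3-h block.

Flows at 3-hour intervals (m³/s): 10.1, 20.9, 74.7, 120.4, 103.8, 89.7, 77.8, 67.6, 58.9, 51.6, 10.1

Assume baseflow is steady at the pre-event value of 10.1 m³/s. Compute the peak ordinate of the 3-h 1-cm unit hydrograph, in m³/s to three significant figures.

U_p ≈ 73.6 m³/s

Direct runoff: 0.0, 10.8, 64.6, 110.3, 93.7, 79.6, 67.7, 57.5, 48.8, 41.5, 0.0 m³/s; ΣQ_DR = 574.5 m³/s, peak = 110.3 m³/s.
Runoff depth d = ΣQ_DR·Δt / A = 574.5 × 10800 / (414 km²) = 14.99 mm.
The 1-cm UH is the DRH scaled by (10 mm)/d, so U_p = 110.3 × 10/14.99 = 73.6 m³/s.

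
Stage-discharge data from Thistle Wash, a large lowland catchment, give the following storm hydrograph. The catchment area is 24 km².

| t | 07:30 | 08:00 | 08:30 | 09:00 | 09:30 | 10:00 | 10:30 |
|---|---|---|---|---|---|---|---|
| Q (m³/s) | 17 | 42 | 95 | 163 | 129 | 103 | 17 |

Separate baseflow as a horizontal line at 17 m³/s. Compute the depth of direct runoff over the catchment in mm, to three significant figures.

Direct runoff: 0.0, 25.0, 78.0, 146.0, 112.0, 86.0, 0.0 m³/s; ΣQ_DR = 447.0 m³/s.
V = ΣQ_DR · Δt = 447.0 × 1800 s = 8.046 × 10^5 m³.
Over A = 24 km², depth = V / A = 33.5 mm.

d ≈ 33.5 mm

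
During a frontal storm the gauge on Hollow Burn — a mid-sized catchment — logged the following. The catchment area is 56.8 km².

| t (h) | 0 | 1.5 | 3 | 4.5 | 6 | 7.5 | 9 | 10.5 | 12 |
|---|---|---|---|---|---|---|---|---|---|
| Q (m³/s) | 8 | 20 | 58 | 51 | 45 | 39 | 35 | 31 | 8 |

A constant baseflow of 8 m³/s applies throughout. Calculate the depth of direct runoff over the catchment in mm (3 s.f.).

Direct runoff: 0.0, 12.0, 50.0, 43.0, 37.0, 31.0, 27.0, 23.0, 0.0 m³/s; ΣQ_DR = 223.0 m³/s.
V = ΣQ_DR · Δt = 223.0 × 5400 s = 1.204 × 10^6 m³.
Over A = 56.8 km², depth = V / A = 21.2 mm.

d ≈ 21.2 mm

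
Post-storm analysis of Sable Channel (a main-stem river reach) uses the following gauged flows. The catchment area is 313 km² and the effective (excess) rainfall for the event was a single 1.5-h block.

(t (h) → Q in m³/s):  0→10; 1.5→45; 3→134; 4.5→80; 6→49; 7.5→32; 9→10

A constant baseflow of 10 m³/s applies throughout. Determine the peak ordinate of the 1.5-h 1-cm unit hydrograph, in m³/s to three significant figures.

Direct runoff: 0.0, 35.0, 124.0, 70.0, 39.0, 22.0, 0.0 m³/s; ΣQ_DR = 290.0 m³/s, peak = 124.0 m³/s.
Runoff depth d = ΣQ_DR·Δt / A = 290.0 × 5400 / (313 km²) = 5.003 mm.
The 1-cm UH is the DRH scaled by (10 mm)/d, so U_p = 124.0 × 10/5.003 = 248 m³/s.

U_p ≈ 248 m³/s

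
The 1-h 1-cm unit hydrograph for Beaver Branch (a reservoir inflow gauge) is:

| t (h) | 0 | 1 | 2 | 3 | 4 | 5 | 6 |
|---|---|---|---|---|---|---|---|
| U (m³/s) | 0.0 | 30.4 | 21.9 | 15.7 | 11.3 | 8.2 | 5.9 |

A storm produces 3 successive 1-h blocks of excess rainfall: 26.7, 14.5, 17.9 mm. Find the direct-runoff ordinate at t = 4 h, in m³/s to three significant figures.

Q ≈ 92.1 m³/s

By discrete convolution, Q_j = Σ (P_i / 10 mm) · U_{j−i}.
At t = 4 h (j=4): Q = (26.7/10)·11.3 + (14.5/10)·15.7 + (17.9/10)·21.9 = 92.1 m³/s.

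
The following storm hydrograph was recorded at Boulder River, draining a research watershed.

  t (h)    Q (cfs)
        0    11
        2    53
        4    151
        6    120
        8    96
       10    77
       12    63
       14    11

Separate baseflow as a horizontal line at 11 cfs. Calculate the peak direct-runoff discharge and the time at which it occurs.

Q_p = 140.0 cfs at t = 4 h

Subtracting baseflow gives direct-runoff ordinates: 0.0, 42.0, 140.0, 109.0, 85.0, 66.0, 52.0, 0.0 cfs.
The maximum is 140.0 cfs, occurring at the reading for t = 4 h.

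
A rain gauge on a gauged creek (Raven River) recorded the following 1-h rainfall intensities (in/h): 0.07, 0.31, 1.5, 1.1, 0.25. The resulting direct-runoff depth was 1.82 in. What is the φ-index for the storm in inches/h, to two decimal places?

φ ≈ 0.39 in/h

Only the 2 blocks with intensity above φ contribute runoff: 1.5, 1.1 in/h.
Σ(I−φ)·Δt = d  ⇒  (1.5+1.1 − 2φ)·1 = 1.82
φ = (2.600 − 1.82/1) / 2 = 0.39 in/h.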